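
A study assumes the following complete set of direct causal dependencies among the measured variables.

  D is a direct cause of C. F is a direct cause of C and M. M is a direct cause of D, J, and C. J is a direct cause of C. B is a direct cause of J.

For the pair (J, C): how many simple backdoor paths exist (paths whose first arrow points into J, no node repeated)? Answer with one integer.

A backdoor path from J to C is any simple undirected path whose first edge points into J (i.e. leaves J via a parent).
Parents of J: {B, M}.
Enumerating:
  P1: J <- M <- F -> C
  P2: J <- M -> D -> C
  P3: J <- M -> C
That exhausts the simple backdoor paths. Count: 3.

3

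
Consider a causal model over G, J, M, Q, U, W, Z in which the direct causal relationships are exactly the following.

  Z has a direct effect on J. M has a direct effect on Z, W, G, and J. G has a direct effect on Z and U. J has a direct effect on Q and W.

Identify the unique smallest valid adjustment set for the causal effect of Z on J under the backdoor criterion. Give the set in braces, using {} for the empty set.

Variables eligible for adjustment (non-descendants of Z, excluding Z and J): {G, M, U}.
Backdoor paths from Z to J:
  P1: Z <- M -> J
  P2: Z <- M -> W <- J
  P3: Z <- G <- M -> J
  P4: Z <- G <- M -> W <- J
The empty set is not sufficient: P1 (Z <- M -> J) has no collider blocking it and no conditioned non-collider, so it is open.
Try {M}:
  P1: blocked at fork node M ∈ conditioning set.
  P2: blocked at fork node M ∈ conditioning set.
  P3: blocked at fork node M ∈ conditioning set.
  P4: blocked at fork node M ∈ conditioning set.
{M} contains no descendant of Z and blocks every backdoor path.
No other singleton works — e.g. {G} leaves P1 open — so {M} is the unique smallest valid adjustment set.

{M}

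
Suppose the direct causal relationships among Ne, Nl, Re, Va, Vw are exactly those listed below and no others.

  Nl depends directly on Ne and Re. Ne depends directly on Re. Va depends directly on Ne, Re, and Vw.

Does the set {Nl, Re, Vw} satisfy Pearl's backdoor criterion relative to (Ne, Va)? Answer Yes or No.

No

Backdoor paths from Ne to Va (paths whose first edge points into Ne):
  P1: Ne <- Re -> Va
Condition 1 (no descendant of Ne in the set): FAILS — Nl is a descendant of Ne.
Condition 2 (every backdoor path blocked by {Nl, Re, Vw}):
  P1: blocked at fork node Re ∈ conditioning set.
{Nl, Re, Vw} does not satisfy the backdoor criterion.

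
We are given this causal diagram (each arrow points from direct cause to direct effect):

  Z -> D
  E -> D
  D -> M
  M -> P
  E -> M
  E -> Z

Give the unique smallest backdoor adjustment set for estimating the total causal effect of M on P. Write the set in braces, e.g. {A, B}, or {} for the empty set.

{}

Variables eligible for adjustment (non-descendants of M, excluding M and P): {D, E, Z}.
Backdoor paths from M to P:
  (none)
With no backdoor paths the empty set already satisfies the criterion, and it is trivially minimal.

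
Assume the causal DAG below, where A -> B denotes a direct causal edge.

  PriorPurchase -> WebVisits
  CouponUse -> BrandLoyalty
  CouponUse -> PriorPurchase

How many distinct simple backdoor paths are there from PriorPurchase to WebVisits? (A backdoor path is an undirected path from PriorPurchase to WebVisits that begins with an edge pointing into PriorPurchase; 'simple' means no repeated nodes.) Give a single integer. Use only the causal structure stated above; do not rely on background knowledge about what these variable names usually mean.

0

A backdoor path from PriorPurchase to WebVisits is any simple undirected path whose first edge points into PriorPurchase (i.e. leaves PriorPurchase via a parent).
Parents of PriorPurchase: {CouponUse}.
No simple path from any parent of PriorPurchase reaches WebVisits without revisiting PriorPurchase, so there are no backdoor paths.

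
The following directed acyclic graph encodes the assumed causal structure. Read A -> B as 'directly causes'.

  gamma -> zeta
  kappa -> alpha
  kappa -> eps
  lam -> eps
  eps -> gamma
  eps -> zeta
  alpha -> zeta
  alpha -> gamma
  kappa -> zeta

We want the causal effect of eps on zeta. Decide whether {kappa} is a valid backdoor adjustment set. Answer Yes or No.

Backdoor paths from eps to zeta (paths whose first edge points into eps):
  P1: eps <- kappa -> alpha -> gamma -> zeta
  P2: eps <- kappa -> alpha -> zeta
  P3: eps <- kappa -> zeta
Condition 1 (no descendant of eps in the set): holds — descendants of eps are {gamma, zeta}; none are in {kappa}.
Condition 2 (every backdoor path blocked by {kappa}):
  P1: blocked at fork node kappa ∈ conditioning set.
  P2: blocked at fork node kappa ∈ conditioning set.
  P3: blocked at fork node kappa ∈ conditioning set.
{kappa} satisfies the backdoor criterion.

Yes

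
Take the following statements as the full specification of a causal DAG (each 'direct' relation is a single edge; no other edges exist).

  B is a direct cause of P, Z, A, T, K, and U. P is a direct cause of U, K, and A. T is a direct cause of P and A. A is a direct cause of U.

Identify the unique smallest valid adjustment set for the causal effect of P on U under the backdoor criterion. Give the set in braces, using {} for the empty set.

Variables eligible for adjustment (non-descendants of P, excluding P and U): {B, T, Z}.
Backdoor paths from P to U:
  P1: P <- B -> T -> A -> U
  P2: P <- B -> A -> U
  P3: P <- B -> U
  P4: P <- T <- B -> A -> U
  P5: P <- T <- B -> U
  P6: P <- T -> A <- B -> U
  P7: P <- T -> A -> U
The empty set is not sufficient: P1 (P <- B -> T -> A -> U) has no collider blocking it and no conditioned non-collider, so it is open.
Try {B, T}:
  P1: blocked at fork node B ∈ conditioning set.
  P2: blocked at fork node B ∈ conditioning set.
  P3: blocked at fork node B ∈ conditioning set.
  P4: blocked at chain node T ∈ conditioning set.
  P5: blocked at chain node T ∈ conditioning set.
  P6: blocked at fork node T ∈ conditioning set.
  P7: blocked at fork node T ∈ conditioning set.
{B, T} contains no descendant of P and blocks every backdoor path.
Every element of {B, T} is needed (dropping B leaves P2 open; dropping T leaves P7 open), so no proper subset is valid.
Among all size-2 subsets of the eligible variables, only {B, T} blocks every backdoor path, so it is the unique smallest valid adjustment set.

{B, T}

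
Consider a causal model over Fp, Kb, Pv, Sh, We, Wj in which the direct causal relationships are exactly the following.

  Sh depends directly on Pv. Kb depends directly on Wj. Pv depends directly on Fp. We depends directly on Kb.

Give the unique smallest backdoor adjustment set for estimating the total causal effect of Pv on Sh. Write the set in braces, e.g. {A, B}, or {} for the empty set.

Variables eligible for adjustment (non-descendants of Pv, excluding Pv and Sh): {Fp, Kb, We, Wj}.
Backdoor paths from Pv to Sh:
  (none)
With no backdoor paths the empty set already satisfies the criterion, and it is trivially minimal.

{}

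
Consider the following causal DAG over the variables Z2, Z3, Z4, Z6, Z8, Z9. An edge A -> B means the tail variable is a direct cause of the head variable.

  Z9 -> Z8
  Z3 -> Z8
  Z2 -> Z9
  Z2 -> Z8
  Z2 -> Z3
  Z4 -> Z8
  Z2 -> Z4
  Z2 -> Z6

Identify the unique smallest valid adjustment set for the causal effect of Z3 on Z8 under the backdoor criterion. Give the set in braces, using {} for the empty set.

Variables eligible for adjustment (non-descendants of Z3, excluding Z3 and Z8): {Z2, Z4, Z6, Z9}.
Backdoor paths from Z3 to Z8:
  P1: Z3 <- Z2 -> Z4 -> Z8
  P2: Z3 <- Z2 -> Z9 -> Z8
  P3: Z3 <- Z2 -> Z8
The empty set is not sufficient: P1 (Z3 <- Z2 -> Z4 -> Z8) has no collider blocking it and no conditioned non-collider, so it is open.
Try {Z2}:
  P1: blocked at fork node Z2 ∈ conditioning set.
  P2: blocked at fork node Z2 ∈ conditioning set.
  P3: blocked at fork node Z2 ∈ conditioning set.
{Z2} contains no descendant of Z3 and blocks every backdoor path.
No other singleton works — e.g. {Z4} leaves P2 open — so {Z2} is the unique smallest valid adjustment set.

{Z2}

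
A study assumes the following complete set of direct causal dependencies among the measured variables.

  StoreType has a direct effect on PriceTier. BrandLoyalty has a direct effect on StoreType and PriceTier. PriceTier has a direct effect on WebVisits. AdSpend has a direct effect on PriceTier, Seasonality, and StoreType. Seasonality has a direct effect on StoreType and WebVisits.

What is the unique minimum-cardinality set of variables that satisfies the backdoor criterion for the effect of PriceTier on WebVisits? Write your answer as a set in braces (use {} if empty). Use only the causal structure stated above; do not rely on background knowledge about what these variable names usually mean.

Variables eligible for adjustment (non-descendants of PriceTier, excluding PriceTier and WebVisits): {AdSpend, BrandLoyalty, Seasonality, StoreType}.
Backdoor paths from PriceTier to WebVisits:
  P1: PriceTier <- AdSpend -> Seasonality -> WebVisits
  P2: PriceTier <- AdSpend -> StoreType <- Seasonality -> WebVisits
  P3: PriceTier <- BrandLoyalty -> StoreType <- AdSpend -> Seasonality -> WebVisits
  P4: PriceTier <- BrandLoyalty -> StoreType <- Seasonality -> WebVisits
  P5: PriceTier <- StoreType <- AdSpend -> Seasonality -> WebVisits
  P6: PriceTier <- StoreType <- Seasonality -> WebVisits
The empty set is not sufficient: P1 (PriceTier <- AdSpend -> Seasonality -> WebVisits) has no collider blocking it and no conditioned non-collider, so it is open.
Try {Seasonality}:
  P1: blocked at chain node Seasonality ∈ conditioning set.
  P2: blocked at collider StoreType (neither it nor any descendant is in the conditioning set).
  P3: blocked at collider StoreType (neither it nor any descendant is in the conditioning set).
  P4: blocked at collider StoreType (neither it nor any descendant is in the conditioning set).
  P5: blocked at chain node Seasonality ∈ conditioning set.
  P6: blocked at fork node Seasonality ∈ conditioning set.
{Seasonality} contains no descendant of PriceTier and blocks every backdoor path.
No other singleton works — e.g. {AdSpend} leaves P6 open — so {Seasonality} is the unique smallest valid adjustment set.

{Seasonality}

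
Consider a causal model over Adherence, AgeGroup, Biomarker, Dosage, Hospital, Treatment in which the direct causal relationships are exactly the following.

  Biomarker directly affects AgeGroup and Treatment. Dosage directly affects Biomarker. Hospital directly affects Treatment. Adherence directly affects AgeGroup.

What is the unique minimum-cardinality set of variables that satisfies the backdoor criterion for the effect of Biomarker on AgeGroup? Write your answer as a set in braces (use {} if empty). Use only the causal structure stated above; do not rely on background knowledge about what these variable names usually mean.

{}

Variables eligible for adjustment (non-descendants of Biomarker, excluding Biomarker and AgeGroup): {Adherence, Dosage, Hospital}.
Backdoor paths from Biomarker to AgeGroup:
  (none)
With no backdoor paths the empty set already satisfies the criterion, and it is trivially minimal.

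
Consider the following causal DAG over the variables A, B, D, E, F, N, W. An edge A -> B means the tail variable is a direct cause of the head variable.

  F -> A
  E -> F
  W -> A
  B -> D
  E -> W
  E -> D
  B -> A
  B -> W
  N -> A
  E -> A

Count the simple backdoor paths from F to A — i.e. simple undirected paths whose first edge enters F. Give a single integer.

5

A backdoor path from F to A is any simple undirected path whose first edge points into F (i.e. leaves F via a parent).
Parents of F: {E}.
Enumerating:
  P1: F <- E -> W <- B -> A
  P2: F <- E -> W -> A
  P3: F <- E -> D <- B -> W -> A
  P4: F <- E -> D <- B -> A
  P5: F <- E -> A
That exhausts the simple backdoor paths. Count: 5.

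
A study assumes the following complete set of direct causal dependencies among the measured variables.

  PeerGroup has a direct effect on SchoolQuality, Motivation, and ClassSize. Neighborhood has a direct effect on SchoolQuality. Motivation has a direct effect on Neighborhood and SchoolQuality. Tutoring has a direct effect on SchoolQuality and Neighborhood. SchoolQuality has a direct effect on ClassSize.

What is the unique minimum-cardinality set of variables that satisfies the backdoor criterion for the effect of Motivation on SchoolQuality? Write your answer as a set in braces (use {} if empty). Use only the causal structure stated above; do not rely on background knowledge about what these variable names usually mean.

{PeerGroup}

Variables eligible for adjustment (non-descendants of Motivation, excluding Motivation and SchoolQuality): {PeerGroup, Tutoring}.
Backdoor paths from Motivation to SchoolQuality:
  P1: Motivation <- PeerGroup -> SchoolQuality
  P2: Motivation <- PeerGroup -> ClassSize <- SchoolQuality
The empty set is not sufficient: P1 (Motivation <- PeerGroup -> SchoolQuality) has no collider blocking it and no conditioned non-collider, so it is open.
Try {PeerGroup}:
  P1: blocked at fork node PeerGroup ∈ conditioning set.
  P2: blocked at fork node PeerGroup ∈ conditioning set.
{PeerGroup} contains no descendant of Motivation and blocks every backdoor path.
No other singleton works — e.g. {Tutoring} leaves P1 open — so {PeerGroup} is the unique smallest valid adjustment set.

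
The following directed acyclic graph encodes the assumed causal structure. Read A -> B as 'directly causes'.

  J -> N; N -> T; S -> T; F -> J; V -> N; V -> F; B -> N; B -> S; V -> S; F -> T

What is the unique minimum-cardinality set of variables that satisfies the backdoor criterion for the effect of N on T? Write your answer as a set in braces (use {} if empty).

{F, S}

Variables eligible for adjustment (non-descendants of N, excluding N and T): {B, F, J, S, V}.
Backdoor paths from N to T:
  P1: N <- V -> F -> T
  P2: N <- V -> S -> T
  P3: N <- J <- F <- V -> S -> T
  P4: N <- J <- F -> T
  P5: N <- B -> S <- V -> F -> T
  P6: N <- B -> S -> T
The empty set is not sufficient: P1 (N <- V -> F -> T) has no collider blocking it and no conditioned non-collider, so it is open.
Try {F, S}:
  P1: blocked at chain node F ∈ conditioning set.
  P2: blocked at chain node S ∈ conditioning set.
  P3: blocked at chain node F ∈ conditioning set.
  P4: blocked at fork node F ∈ conditioning set.
  P5: blocked at chain node F ∈ conditioning set.
  P6: blocked at chain node S ∈ conditioning set.
{F, S} contains no descendant of N and blocks every backdoor path.
Every element of {F, S} is needed (dropping F leaves P1 open; dropping S leaves P2 open), so no proper subset is valid.
Among all size-2 subsets of the eligible variables, only {F, S} blocks every backdoor path, so it is the unique smallest valid adjustment set.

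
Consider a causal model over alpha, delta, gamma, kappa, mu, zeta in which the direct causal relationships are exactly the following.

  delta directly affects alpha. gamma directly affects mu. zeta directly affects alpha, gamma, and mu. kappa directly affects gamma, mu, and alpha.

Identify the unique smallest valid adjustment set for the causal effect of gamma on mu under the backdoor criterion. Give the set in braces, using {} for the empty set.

Variables eligible for adjustment (non-descendants of gamma, excluding gamma and mu): {alpha, delta, kappa, zeta}.
Backdoor paths from gamma to mu:
  P1: gamma <- zeta -> mu
  P2: gamma <- zeta -> alpha <- kappa -> mu
  P3: gamma <- kappa -> mu
  P4: gamma <- kappa -> alpha <- zeta -> mu
The empty set is not sufficient: P1 (gamma <- zeta -> mu) has no collider blocking it and no conditioned non-collider, so it is open.
Try {kappa, zeta}:
  P1: blocked at fork node zeta ∈ conditioning set.
  P2: blocked at fork node zeta ∈ conditioning set.
  P3: blocked at fork node kappa ∈ conditioning set.
  P4: blocked at fork node kappa ∈ conditioning set.
{kappa, zeta} contains no descendant of gamma and blocks every backdoor path.
Every element of {kappa, zeta} is needed (dropping kappa leaves P3 open; dropping zeta leaves P1 open), so no proper subset is valid.
Among all size-2 subsets of the eligible variables, only {kappa, zeta} blocks every backdoor path, so it is the unique smallest valid adjustment set.

{kappa, zeta}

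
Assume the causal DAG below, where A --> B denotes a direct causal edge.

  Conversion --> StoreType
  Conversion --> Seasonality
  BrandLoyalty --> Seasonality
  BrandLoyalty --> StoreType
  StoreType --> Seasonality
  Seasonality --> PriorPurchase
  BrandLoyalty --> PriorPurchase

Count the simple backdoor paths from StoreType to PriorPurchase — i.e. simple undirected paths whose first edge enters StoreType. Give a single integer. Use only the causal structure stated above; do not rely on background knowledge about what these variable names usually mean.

4

A backdoor path from StoreType to PriorPurchase is any simple undirected path whose first edge points into StoreType (i.e. leaves StoreType via a parent).
Parents of StoreType: {BrandLoyalty, Conversion}.
Enumerating:
  P1: StoreType <- BrandLoyalty -> Seasonality -> PriorPurchase
  P2: StoreType <- BrandLoyalty -> PriorPurchase
  P3: StoreType <- Conversion -> Seasonality <- BrandLoyalty -> PriorPurchase
  P4: StoreType <- Conversion -> Seasonality -> PriorPurchase
That exhausts the simple backdoor paths. Count: 4.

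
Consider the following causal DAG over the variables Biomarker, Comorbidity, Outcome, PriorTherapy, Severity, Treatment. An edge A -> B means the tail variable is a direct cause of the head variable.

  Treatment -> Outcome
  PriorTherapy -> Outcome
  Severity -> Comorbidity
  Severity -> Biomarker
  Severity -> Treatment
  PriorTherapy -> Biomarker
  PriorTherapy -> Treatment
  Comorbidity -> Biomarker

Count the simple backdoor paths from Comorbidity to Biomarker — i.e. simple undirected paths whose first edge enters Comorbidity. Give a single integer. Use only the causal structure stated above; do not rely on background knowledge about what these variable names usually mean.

A backdoor path from Comorbidity to Biomarker is any simple undirected path whose first edge points into Comorbidity (i.e. leaves Comorbidity via a parent).
Parents of Comorbidity: {Severity}.
Enumerating:
  P1: Comorbidity <- Severity -> Treatment <- PriorTherapy -> Biomarker
  P2: Comorbidity <- Severity -> Treatment -> Outcome <- PriorTherapy -> Biomarker
  P3: Comorbidity <- Severity -> Biomarker
That exhausts the simple backdoor paths. Count: 3.

3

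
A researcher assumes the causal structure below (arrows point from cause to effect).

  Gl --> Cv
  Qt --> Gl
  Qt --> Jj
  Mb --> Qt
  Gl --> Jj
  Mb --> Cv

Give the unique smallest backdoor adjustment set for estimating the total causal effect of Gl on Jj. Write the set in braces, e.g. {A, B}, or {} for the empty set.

Variables eligible for adjustment (non-descendants of Gl, excluding Gl and Jj): {Mb, Qt}.
Backdoor paths from Gl to Jj:
  P1: Gl <- Qt -> Jj
The empty set is not sufficient: P1 (Gl <- Qt -> Jj) has no collider blocking it and no conditioned non-collider, so it is open.
Try {Qt}:
  P1: blocked at fork node Qt ∈ conditioning set.
{Qt} contains no descendant of Gl and blocks every backdoor path.
No other singleton works — e.g. {Mb} leaves P1 open — so {Qt} is the unique smallest valid adjustment set.

{Qt}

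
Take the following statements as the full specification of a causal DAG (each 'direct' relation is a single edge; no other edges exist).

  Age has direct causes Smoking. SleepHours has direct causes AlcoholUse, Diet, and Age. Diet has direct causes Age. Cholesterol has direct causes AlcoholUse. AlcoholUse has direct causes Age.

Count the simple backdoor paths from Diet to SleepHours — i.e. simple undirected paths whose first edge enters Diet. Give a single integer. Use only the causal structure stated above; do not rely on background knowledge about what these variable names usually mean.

A backdoor path from Diet to SleepHours is any simple undirected path whose first edge points into Diet (i.e. leaves Diet via a parent).
Parents of Diet: {Age}.
Enumerating:
  P1: Diet <- Age -> AlcoholUse -> SleepHours
  P2: Diet <- Age -> SleepHours
That exhausts the simple backdoor paths. Count: 2.

2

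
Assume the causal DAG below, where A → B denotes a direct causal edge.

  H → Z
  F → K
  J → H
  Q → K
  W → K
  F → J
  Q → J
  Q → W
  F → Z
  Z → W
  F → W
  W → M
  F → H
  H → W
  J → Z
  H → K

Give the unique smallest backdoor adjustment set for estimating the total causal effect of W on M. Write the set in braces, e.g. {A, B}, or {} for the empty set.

{}

Variables eligible for adjustment (non-descendants of W, excluding W and M): {F, H, J, Q, Z}.
Backdoor paths from W to M:
  (none)
With no backdoor paths the empty set already satisfies the criterion, and it is trivially minimal.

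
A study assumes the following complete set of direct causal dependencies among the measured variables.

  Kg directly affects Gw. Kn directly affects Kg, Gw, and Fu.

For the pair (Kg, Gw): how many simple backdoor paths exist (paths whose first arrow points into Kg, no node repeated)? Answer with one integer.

1

A backdoor path from Kg to Gw is any simple undirected path whose first edge points into Kg (i.e. leaves Kg via a parent).
Parents of Kg: {Kn}.
Enumerating:
  P1: Kg <- Kn -> Gw
That exhausts the simple backdoor paths. Count: 1.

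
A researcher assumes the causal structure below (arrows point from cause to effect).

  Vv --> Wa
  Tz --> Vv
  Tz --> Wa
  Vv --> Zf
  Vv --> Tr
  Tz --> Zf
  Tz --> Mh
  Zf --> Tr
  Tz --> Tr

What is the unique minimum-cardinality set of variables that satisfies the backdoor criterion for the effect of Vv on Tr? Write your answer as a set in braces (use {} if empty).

{Tz}

Variables eligible for adjustment (non-descendants of Vv, excluding Vv and Tr): {Mh, Tz}.
Backdoor paths from Vv to Tr:
  P1: Vv <- Tz -> Zf -> Tr
  P2: Vv <- Tz -> Tr
The empty set is not sufficient: P1 (Vv <- Tz -> Zf -> Tr) has no collider blocking it and no conditioned non-collider, so it is open.
Try {Tz}:
  P1: blocked at fork node Tz ∈ conditioning set.
  P2: blocked at fork node Tz ∈ conditioning set.
{Tz} contains no descendant of Vv and blocks every backdoor path.
No other singleton works — e.g. {Mh} leaves P1 open — so {Tz} is the unique smallest valid adjustment set.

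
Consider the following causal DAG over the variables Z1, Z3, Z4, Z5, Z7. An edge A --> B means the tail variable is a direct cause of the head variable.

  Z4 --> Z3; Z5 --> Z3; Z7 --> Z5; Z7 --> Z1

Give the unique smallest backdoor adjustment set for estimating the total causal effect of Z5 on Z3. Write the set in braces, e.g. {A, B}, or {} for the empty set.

Variables eligible for adjustment (non-descendants of Z5, excluding Z5 and Z3): {Z1, Z4, Z7}.
Backdoor paths from Z5 to Z3:
  (none)
With no backdoor paths the empty set already satisfies the criterion, and it is trivially minimal.

{}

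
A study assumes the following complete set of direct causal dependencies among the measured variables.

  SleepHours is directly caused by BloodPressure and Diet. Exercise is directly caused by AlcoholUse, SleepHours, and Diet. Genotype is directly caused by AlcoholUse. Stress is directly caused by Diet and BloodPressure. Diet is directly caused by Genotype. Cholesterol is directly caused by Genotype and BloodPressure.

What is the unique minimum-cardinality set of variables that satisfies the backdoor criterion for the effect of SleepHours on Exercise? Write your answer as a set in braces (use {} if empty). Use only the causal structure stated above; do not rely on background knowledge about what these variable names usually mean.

Variables eligible for adjustment (non-descendants of SleepHours, excluding SleepHours and Exercise): {AlcoholUse, BloodPressure, Cholesterol, Diet, Genotype, Stress}.
Backdoor paths from SleepHours to Exercise:
  P1: SleepHours <- BloodPressure -> Cholesterol <- Genotype <- AlcoholUse -> Exercise
  P2: SleepHours <- BloodPressure -> Cholesterol <- Genotype -> Diet -> Exercise
  P3: SleepHours <- BloodPressure -> Stress <- Diet <- Genotype <- AlcoholUse -> Exercise
  P4: SleepHours <- BloodPressure -> Stress <- Diet -> Exercise
  P5: SleepHours <- Diet <- Genotype <- AlcoholUse -> Exercise
  P6: SleepHours <- Diet -> Exercise
  P7: SleepHours <- Diet -> Stress <- BloodPressure -> Cholesterol <- Genotype <- AlcoholUse -> Exercise
The empty set is not sufficient: P5 (SleepHours <- Diet <- Genotype <- AlcoholUse -> Exercise) has no collider blocking it and no conditioned non-collider, so it is open.
Try {Diet}:
  P1: blocked at collider Cholesterol (neither it nor any descendant is in the conditioning set).
  P2: blocked at collider Cholesterol (neither it nor any descendant is in the conditioning set).
  P3: blocked at collider Stress (neither it nor any descendant is in the conditioning set).
  P4: blocked at collider Stress (neither it nor any descendant is in the conditioning set).
  P5: blocked at chain node Diet ∈ conditioning set.
  P6: blocked at fork node Diet ∈ conditioning set.
  P7: blocked at fork node Diet ∈ conditioning set.
{Diet} contains no descendant of SleepHours and blocks every backdoor path.
No other singleton works — e.g. {BloodPressure} leaves P5 open — so {Diet} is the unique smallest valid adjustment set.

{Diet}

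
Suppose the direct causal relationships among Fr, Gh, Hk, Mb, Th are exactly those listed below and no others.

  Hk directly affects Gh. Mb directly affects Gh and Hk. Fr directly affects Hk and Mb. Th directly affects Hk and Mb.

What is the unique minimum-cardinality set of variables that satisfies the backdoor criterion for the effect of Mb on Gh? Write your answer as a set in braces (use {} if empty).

Variables eligible for adjustment (non-descendants of Mb, excluding Mb and Gh): {Fr, Th}.
Backdoor paths from Mb to Gh:
  P1: Mb <- Fr -> Hk -> Gh
  P2: Mb <- Th -> Hk -> Gh
The empty set is not sufficient: P1 (Mb <- Fr -> Hk -> Gh) has no collider blocking it and no conditioned non-collider, so it is open.
Try {Fr, Th}:
  P1: blocked at fork node Fr ∈ conditioning set.
  P2: blocked at fork node Th ∈ conditioning set.
{Fr, Th} contains no descendant of Mb and blocks every backdoor path.
Every element of {Fr, Th} is needed (dropping Fr leaves P1 open; dropping Th leaves P2 open), so no proper subset is valid.
Among all size-2 subsets of the eligible variables, only {Fr, Th} blocks every backdoor path, so it is the unique smallest valid adjustment set.

{Fr, Th}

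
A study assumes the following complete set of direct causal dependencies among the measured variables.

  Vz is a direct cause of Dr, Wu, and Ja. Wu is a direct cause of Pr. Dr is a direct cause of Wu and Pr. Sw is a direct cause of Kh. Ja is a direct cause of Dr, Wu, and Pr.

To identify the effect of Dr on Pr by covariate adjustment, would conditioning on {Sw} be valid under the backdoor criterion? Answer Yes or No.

Backdoor paths from Dr to Pr (paths whose first edge points into Dr):
  P1: Dr <- Vz -> Ja -> Wu -> Pr
  P2: Dr <- Vz -> Ja -> Pr
  P3: Dr <- Vz -> Wu <- Ja -> Pr
  P4: Dr <- Vz -> Wu -> Pr
  P5: Dr <- Ja <- Vz -> Wu -> Pr
  P6: Dr <- Ja -> Wu -> Pr
  P7: Dr <- Ja -> Pr
Condition 1 (no descendant of Dr in the set): holds — descendants of Dr are {Pr, Wu}; none are in {Sw}.
Condition 2 (every backdoor path blocked by {Sw}):
  P1: open — no interior node is in the conditioning set.
  P2: open — no interior node is in the conditioning set.
  P3: blocked at collider Wu (neither it nor any descendant is in the conditioning set).
  P4: open — no interior node is in the conditioning set.
  P5: open — no interior node is in the conditioning set.
  P6: open — no interior node is in the conditioning set.
  P7: open — no interior node is in the conditioning set.
{Sw} does not satisfy the backdoor criterion.

No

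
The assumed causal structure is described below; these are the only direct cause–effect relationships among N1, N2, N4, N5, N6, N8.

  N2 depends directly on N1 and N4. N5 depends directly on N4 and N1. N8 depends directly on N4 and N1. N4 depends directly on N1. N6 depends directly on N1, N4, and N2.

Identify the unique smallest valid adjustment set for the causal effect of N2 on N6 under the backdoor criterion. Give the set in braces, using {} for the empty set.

{N1, N4}

Variables eligible for adjustment (non-descendants of N2, excluding N2 and N6): {N1, N4, N5, N8}.
Backdoor paths from N2 to N6:
  P1: N2 <- N1 -> N4 -> N6
  P2: N2 <- N1 -> N8 <- N4 -> N6
  P3: N2 <- N1 -> N6
  P4: N2 <- N1 -> N5 <- N4 -> N6
  P5: N2 <- N4 <- N1 -> N6
  P6: N2 <- N4 -> N8 <- N1 -> N6
  P7: N2 <- N4 -> N6
  P8: N2 <- N4 -> N5 <- N1 -> N6
The empty set is not sufficient: P1 (N2 <- N1 -> N4 -> N6) has no collider blocking it and no conditioned non-collider, so it is open.
Try {N1, N4}:
  P1: blocked at fork node N1 ∈ conditioning set.
  P2: blocked at fork node N1 ∈ conditioning set.
  P3: blocked at fork node N1 ∈ conditioning set.
  P4: blocked at fork node N1 ∈ conditioning set.
  P5: blocked at chain node N4 ∈ conditioning set.
  P6: blocked at fork node N4 ∈ conditioning set.
  P7: blocked at fork node N4 ∈ conditioning set.
  P8: blocked at fork node N4 ∈ conditioning set.
{N1, N4} contains no descendant of N2 and blocks every backdoor path.
Every element of {N1, N4} is needed (dropping N1 leaves P3 open; dropping N4 leaves P7 open), so no proper subset is valid.
Among all size-2 subsets of the eligible variables, only {N1, N4} blocks every backdoor path, so it is the unique smallest valid adjustment set.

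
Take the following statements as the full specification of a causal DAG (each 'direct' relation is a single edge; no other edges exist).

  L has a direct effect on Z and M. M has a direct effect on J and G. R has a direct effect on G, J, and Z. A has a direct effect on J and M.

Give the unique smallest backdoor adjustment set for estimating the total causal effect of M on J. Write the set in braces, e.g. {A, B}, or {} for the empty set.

{A}

Variables eligible for adjustment (non-descendants of M, excluding M and J): {A, L, R, Z}.
Backdoor paths from M to J:
  P1: M <- L -> Z <- R -> J
  P2: M <- A -> J
The empty set is not sufficient: P2 (M <- A -> J) has no collider blocking it and no conditioned non-collider, so it is open.
Try {A}:
  P1: blocked at collider Z (neither it nor any descendant is in the conditioning set).
  P2: blocked at fork node A ∈ conditioning set.
{A} contains no descendant of M and blocks every backdoor path.
No other singleton works — e.g. {L} leaves P2 open — so {A} is the unique smallest valid adjustment set.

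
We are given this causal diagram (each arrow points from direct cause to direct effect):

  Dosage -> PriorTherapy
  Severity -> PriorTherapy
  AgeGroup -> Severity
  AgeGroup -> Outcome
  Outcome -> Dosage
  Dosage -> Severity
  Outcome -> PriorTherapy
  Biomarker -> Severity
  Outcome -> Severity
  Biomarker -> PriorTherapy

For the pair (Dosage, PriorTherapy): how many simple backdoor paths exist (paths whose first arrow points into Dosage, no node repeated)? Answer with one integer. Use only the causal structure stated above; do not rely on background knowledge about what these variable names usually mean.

5

A backdoor path from Dosage to PriorTherapy is any simple undirected path whose first edge points into Dosage (i.e. leaves Dosage via a parent).
Parents of Dosage: {Outcome}.
Enumerating:
  P1: Dosage <- Outcome <- AgeGroup -> Severity <- Biomarker -> PriorTherapy
  P2: Dosage <- Outcome <- AgeGroup -> Severity -> PriorTherapy
  P3: Dosage <- Outcome -> Severity <- Biomarker -> PriorTherapy
  P4: Dosage <- Outcome -> Severity -> PriorTherapy
  P5: Dosage <- Outcome -> PriorTherapy
That exhausts the simple backdoor paths. Count: 5.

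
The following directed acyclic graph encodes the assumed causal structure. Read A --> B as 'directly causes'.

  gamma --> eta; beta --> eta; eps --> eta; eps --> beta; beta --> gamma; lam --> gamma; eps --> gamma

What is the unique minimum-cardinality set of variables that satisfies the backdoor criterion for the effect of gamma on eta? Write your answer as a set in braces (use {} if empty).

Variables eligible for adjustment (non-descendants of gamma, excluding gamma and eta): {beta, eps, lam}.
Backdoor paths from gamma to eta:
  P1: gamma <- eps -> beta -> eta
  P2: gamma <- eps -> eta
  P3: gamma <- beta <- eps -> eta
  P4: gamma <- beta -> eta
The empty set is not sufficient: P1 (gamma <- eps -> beta -> eta) has no collider blocking it and no conditioned non-collider, so it is open.
Try {beta, eps}:
  P1: blocked at fork node eps ∈ conditioning set.
  P2: blocked at fork node eps ∈ conditioning set.
  P3: blocked at chain node beta ∈ conditioning set.
  P4: blocked at fork node beta ∈ conditioning set.
{beta, eps} contains no descendant of gamma and blocks every backdoor path.
Every element of {beta, eps} is needed (dropping beta leaves P4 open; dropping eps leaves P2 open), so no proper subset is valid.
Among all size-2 subsets of the eligible variables, only {beta, eps} blocks every backdoor path, so it is the unique smallest valid adjustment set.

{beta, eps}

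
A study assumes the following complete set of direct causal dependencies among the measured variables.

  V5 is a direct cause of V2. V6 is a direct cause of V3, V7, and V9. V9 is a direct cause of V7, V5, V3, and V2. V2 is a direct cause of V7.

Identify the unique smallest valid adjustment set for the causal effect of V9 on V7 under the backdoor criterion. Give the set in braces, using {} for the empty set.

{V6}

Variables eligible for adjustment (non-descendants of V9, excluding V9 and V7): {V6}.
Backdoor paths from V9 to V7:
  P1: V9 <- V6 -> V7
The empty set is not sufficient: P1 (V9 <- V6 -> V7) has no collider blocking it and no conditioned non-collider, so it is open.
Try {V6}:
  P1: blocked at fork node V6 ∈ conditioning set.
{V6} contains no descendant of V9 and blocks every backdoor path.
{V6} is the unique smallest valid adjustment set.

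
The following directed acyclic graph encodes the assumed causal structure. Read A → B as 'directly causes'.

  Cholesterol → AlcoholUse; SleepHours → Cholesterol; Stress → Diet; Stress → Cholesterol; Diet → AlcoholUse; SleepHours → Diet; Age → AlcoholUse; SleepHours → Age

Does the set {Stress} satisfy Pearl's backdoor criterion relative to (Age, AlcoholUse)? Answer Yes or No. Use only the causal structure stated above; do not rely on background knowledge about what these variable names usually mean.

Backdoor paths from Age to AlcoholUse (paths whose first edge points into Age):
  P1: Age <- SleepHours -> Diet <- Stress -> Cholesterol -> AlcoholUse
  P2: Age <- SleepHours -> Diet -> AlcoholUse
  P3: Age <- SleepHours -> Cholesterol <- Stress -> Diet -> AlcoholUse
  P4: Age <- SleepHours -> Cholesterol -> AlcoholUse
Condition 1 (no descendant of Age in the set): holds — descendants of Age are {AlcoholUse}; none are in {Stress}.
Condition 2 (every backdoor path blocked by {Stress}):
  P1: blocked at collider Diet (neither it nor any descendant is in the conditioning set).
  P2: open — no interior node is in the conditioning set.
  P3: blocked at collider Cholesterol (neither it nor any descendant is in the conditioning set).
  P4: open — no interior node is in the conditioning set.
{Stress} does not satisfy the backdoor criterion.

No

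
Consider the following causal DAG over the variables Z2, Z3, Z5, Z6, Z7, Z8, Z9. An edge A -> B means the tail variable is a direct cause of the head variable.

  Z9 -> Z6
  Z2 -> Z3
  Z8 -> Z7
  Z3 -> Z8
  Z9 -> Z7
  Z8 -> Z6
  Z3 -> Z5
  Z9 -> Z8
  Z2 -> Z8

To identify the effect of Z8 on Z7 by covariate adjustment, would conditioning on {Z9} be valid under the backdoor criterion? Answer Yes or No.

Backdoor paths from Z8 to Z7 (paths whose first edge points into Z8):
  P1: Z8 <- Z9 -> Z7
Condition 1 (no descendant of Z8 in the set): holds — descendants of Z8 are {Z6, Z7}; none are in {Z9}.
Condition 2 (every backdoor path blocked by {Z9}):
  P1: blocked at fork node Z9 ∈ conditioning set.
{Z9} satisfies the backdoor criterion.

Yes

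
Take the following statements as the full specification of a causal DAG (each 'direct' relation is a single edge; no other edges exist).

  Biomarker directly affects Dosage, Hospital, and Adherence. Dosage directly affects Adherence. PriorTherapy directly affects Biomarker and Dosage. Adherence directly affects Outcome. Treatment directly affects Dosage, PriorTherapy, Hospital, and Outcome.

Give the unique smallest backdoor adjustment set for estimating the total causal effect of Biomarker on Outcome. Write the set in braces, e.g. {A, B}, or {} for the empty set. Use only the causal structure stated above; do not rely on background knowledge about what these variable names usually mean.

{PriorTherapy}

Variables eligible for adjustment (non-descendants of Biomarker, excluding Biomarker and Outcome): {PriorTherapy, Treatment}.
Backdoor paths from Biomarker to Outcome:
  P1: Biomarker <- PriorTherapy <- Treatment -> Dosage -> Adherence -> Outcome
  P2: Biomarker <- PriorTherapy <- Treatment -> Outcome
  P3: Biomarker <- PriorTherapy -> Dosage <- Treatment -> Outcome
  P4: Biomarker <- PriorTherapy -> Dosage -> Adherence -> Outcome
The empty set is not sufficient: P1 (Biomarker <- PriorTherapy <- Treatment -> Dosage -> Adherence -> Outcome) has no collider blocking it and no conditioned non-collider, so it is open.
Try {PriorTherapy}:
  P1: blocked at chain node PriorTherapy ∈ conditioning set.
  P2: blocked at chain node PriorTherapy ∈ conditioning set.
  P3: blocked at fork node PriorTherapy ∈ conditioning set.
  P4: blocked at fork node PriorTherapy ∈ conditioning set.
{PriorTherapy} contains no descendant of Biomarker and blocks every backdoor path.
No other singleton works — e.g. {Treatment} leaves P4 open — so {PriorTherapy} is the unique smallest valid adjustment set.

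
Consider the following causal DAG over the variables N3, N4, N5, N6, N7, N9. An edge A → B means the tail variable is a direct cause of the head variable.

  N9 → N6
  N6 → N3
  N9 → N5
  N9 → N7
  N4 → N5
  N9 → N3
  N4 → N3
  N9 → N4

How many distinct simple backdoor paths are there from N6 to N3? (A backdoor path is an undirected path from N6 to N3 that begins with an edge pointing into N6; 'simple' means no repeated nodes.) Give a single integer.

A backdoor path from N6 to N3 is any simple undirected path whose first edge points into N6 (i.e. leaves N6 via a parent).
Parents of N6: {N9}.
Enumerating:
  P1: N6 <- N9 -> N4 -> N3
  P2: N6 <- N9 -> N5 <- N4 -> N3
  P3: N6 <- N9 -> N3
That exhausts the simple backdoor paths. Count: 3.

3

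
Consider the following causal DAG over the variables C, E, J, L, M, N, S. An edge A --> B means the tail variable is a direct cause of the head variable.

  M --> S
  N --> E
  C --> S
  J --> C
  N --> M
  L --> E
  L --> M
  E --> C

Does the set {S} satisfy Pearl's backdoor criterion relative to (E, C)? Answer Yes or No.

Backdoor paths from E to C (paths whose first edge points into E):
  P1: E <- N -> M -> S <- C
  P2: E <- L -> M -> S <- C
Condition 1 (no descendant of E in the set): FAILS — S is a descendant of E.
Condition 2 (every backdoor path blocked by {S}):
  P1: open — collider(s) S are conditioned on (or have a conditioned descendant) and no non-collider on the path is in the set.
  P2: open — collider(s) S are conditioned on (or have a conditioned descendant) and no non-collider on the path is in the set.
{S} does not satisfy the backdoor criterion.

No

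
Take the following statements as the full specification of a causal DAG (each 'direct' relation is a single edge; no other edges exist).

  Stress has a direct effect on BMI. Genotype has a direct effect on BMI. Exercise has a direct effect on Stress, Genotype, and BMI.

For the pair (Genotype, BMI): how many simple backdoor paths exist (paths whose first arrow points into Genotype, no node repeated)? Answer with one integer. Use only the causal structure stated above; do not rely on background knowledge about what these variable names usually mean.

2

A backdoor path from Genotype to BMI is any simple undirected path whose first edge points into Genotype (i.e. leaves Genotype via a parent).
Parents of Genotype: {Exercise}.
Enumerating:
  P1: Genotype <- Exercise -> Stress -> BMI
  P2: Genotype <- Exercise -> BMI
That exhausts the simple backdoor paths. Count: 2.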